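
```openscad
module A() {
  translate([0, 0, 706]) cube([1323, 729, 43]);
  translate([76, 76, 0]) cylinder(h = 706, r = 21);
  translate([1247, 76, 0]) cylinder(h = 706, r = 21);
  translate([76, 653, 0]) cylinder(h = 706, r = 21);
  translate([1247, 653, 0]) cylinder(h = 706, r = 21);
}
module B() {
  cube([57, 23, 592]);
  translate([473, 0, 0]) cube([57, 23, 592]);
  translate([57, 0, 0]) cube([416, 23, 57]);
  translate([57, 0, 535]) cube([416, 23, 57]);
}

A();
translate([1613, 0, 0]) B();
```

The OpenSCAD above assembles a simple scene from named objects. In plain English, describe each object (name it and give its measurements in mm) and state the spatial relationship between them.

A is a rectangular dining table. The top is 1323×729×43 mm with its upper surface at z = 749 mm. It stands on four round legs of 42 mm diameter, each leg's bounding box inset 55 mm from the nearest pair of top edges, running from the floor to the underside of the top.

B is a rectangular picture frame lying in the x–z plane (depth along y). The opening is 416 mm wide (x) by 478 mm tall (z), surrounded by a border 57 mm wide on all four sides. The frame is 23 mm deep and is made of two full-height vertical stiles with two horizontal rails fitted between them.

The picture frame is on the floor beside the table on its +x side.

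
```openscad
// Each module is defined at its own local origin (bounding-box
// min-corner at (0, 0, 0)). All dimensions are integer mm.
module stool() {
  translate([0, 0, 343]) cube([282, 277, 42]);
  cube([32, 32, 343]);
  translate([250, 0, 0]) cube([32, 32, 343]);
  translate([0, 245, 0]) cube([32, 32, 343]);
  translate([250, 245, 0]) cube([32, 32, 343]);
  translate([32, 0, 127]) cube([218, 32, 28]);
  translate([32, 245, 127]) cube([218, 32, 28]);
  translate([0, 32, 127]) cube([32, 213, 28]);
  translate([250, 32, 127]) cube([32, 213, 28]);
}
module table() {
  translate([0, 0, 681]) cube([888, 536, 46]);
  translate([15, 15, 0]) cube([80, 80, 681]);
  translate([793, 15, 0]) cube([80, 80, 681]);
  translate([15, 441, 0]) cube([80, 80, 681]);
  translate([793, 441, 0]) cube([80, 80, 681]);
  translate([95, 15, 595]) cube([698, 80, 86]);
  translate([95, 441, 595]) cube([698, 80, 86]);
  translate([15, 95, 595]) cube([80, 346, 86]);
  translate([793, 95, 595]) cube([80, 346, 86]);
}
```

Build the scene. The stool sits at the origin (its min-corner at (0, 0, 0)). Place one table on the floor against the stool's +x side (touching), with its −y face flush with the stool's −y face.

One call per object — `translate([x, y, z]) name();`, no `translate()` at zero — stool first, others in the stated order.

stool();
translate([282, 0, 0]) table();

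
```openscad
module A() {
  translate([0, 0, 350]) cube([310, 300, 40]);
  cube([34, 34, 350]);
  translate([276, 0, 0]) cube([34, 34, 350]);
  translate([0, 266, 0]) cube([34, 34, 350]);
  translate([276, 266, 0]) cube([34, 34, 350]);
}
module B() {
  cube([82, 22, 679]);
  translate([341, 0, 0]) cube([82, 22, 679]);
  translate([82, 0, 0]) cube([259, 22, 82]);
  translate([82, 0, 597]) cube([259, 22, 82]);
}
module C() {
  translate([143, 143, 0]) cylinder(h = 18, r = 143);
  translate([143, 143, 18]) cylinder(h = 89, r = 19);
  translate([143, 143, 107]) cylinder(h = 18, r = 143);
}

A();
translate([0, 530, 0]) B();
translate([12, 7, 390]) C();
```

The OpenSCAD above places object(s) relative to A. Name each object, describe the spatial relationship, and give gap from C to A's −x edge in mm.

A is a stool. B is a picture frame. C is a spool. The picture frame is on the floor beside the stool on its +y side. The spool is on top of the stool, centred. The gap from the spool to the stool's −x edge is 12 mm.

The spool's min-x is at 12; the stool's min-x is 0; gap = 12 mm.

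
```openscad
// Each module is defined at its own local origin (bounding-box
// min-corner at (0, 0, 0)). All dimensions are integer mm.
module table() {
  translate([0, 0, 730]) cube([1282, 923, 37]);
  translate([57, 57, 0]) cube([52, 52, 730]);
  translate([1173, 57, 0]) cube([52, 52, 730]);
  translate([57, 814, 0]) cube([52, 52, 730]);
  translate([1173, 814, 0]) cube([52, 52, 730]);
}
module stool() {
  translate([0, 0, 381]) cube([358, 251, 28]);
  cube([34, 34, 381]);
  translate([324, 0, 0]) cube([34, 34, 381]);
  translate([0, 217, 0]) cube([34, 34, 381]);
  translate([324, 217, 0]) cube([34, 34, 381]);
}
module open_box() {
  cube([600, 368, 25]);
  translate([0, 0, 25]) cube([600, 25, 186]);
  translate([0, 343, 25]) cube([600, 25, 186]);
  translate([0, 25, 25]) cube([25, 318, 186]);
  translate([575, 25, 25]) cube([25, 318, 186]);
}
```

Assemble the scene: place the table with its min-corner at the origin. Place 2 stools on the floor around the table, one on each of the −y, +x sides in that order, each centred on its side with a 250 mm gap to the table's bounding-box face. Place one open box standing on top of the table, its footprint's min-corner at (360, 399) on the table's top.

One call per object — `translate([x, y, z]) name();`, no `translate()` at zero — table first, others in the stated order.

table();
translate([462, -501, 0]) stool();
translate([1532, 336, 0]) stool();
translate([360, 399, 767]) open_box();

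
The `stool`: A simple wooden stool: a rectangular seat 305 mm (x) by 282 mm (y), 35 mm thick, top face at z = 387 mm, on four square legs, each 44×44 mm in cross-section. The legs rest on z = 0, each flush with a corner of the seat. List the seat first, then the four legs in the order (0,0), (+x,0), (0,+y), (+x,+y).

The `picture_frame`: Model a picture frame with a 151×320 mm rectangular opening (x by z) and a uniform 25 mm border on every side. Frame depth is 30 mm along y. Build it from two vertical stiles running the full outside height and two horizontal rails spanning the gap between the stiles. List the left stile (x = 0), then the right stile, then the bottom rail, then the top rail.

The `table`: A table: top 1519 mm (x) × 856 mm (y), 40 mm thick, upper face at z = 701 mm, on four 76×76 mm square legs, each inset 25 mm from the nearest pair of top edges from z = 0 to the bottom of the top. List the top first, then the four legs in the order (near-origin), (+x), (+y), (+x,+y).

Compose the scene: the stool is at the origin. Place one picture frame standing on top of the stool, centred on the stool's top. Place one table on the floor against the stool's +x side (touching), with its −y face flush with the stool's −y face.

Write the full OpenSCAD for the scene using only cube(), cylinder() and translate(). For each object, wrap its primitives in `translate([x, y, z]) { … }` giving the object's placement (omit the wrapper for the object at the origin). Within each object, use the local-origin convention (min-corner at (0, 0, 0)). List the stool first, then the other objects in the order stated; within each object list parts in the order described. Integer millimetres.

translate([0, 0, 352]) cube([305, 282, 35]);
cube([44, 44, 352]);
translate([261, 0, 0]) cube([44, 44, 352]);
translate([0, 238, 0]) cube([44, 44, 352]);
translate([261, 238, 0]) cube([44, 44, 352]);
translate([52, 126, 387]) {
  cube([25, 30, 370]);
  translate([176, 0, 0]) cube([25, 30, 370]);
  translate([25, 0, 0]) cube([151, 30, 25]);
  translate([25, 0, 345]) cube([151, 30, 25]);
}
translate([305, 0, 0]) {
  translate([0, 0, 661]) cube([1519, 856, 40]);
  translate([25, 25, 0]) cube([76, 76, 661]);
  translate([1418, 25, 0]) cube([76, 76, 661]);
  translate([25, 755, 0]) cube([76, 76, 661]);
  translate([1418, 755, 0]) cube([76, 76, 661]);
}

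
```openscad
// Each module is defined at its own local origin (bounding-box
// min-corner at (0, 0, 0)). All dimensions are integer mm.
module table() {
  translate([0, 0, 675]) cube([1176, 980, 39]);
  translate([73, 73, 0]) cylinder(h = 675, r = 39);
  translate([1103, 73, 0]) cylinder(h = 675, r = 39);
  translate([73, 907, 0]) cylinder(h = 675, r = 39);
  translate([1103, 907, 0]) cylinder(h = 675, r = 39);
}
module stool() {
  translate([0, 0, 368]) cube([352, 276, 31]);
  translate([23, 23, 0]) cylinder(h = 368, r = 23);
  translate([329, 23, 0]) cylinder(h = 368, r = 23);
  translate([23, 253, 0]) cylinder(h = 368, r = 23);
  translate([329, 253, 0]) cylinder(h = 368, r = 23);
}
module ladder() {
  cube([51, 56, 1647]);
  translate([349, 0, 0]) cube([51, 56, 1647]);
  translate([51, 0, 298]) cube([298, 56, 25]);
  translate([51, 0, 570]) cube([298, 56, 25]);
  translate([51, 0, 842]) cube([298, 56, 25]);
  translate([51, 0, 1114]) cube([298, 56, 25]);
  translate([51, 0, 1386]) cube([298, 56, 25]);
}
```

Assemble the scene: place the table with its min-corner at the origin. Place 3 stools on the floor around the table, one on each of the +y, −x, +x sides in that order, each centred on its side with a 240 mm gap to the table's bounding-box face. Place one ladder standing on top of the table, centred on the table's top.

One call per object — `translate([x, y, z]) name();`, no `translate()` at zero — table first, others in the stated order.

table();
translate([412, 1220, 0]) stool();
translate([-592, 352, 0]) stool();
translate([1416, 352, 0]) stool();
translate([388, 462, 714]) ladder();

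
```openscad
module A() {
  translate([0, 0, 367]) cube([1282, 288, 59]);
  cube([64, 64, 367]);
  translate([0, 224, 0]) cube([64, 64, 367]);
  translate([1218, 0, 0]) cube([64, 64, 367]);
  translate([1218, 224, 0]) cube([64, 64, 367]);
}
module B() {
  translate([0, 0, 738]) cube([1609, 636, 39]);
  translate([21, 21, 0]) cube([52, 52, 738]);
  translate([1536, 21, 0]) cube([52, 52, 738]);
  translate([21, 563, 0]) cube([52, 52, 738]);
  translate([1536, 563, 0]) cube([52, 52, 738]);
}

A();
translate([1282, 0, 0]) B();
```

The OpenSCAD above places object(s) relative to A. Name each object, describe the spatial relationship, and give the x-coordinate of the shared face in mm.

The bench's +x face and the table's −x face are both at x = 1282 mm.

A is a bench. B is a table. The table is against the bench's +x side, with their −y faces flush. The x-coordinate of the shared face is 1282 mm.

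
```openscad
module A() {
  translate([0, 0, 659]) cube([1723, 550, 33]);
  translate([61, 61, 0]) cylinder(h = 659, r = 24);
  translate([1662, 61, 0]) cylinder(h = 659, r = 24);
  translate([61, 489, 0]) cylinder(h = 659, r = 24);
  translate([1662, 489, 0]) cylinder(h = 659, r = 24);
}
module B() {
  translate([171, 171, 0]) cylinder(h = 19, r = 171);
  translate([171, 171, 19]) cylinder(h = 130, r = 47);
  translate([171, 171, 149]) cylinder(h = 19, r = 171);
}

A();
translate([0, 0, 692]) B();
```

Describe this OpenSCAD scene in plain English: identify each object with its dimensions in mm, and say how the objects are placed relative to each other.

A is a table with a 1723×550 mm rectangular top, 33 mm thick, top surface at z = 692 mm, supported by four round legs of 48 mm diameter, each leg's bounding box inset 37 mm from the nearest pair of top edges, running from the floor.

B is a spool: two coaxial disc flanges of radius 171 mm and thickness 19 mm, joined by a core cylinder of radius 47 mm and height 130 mm. The lower flange rests on z = 0 and the three cylinders share a vertical axis.

The spool is on top of the table.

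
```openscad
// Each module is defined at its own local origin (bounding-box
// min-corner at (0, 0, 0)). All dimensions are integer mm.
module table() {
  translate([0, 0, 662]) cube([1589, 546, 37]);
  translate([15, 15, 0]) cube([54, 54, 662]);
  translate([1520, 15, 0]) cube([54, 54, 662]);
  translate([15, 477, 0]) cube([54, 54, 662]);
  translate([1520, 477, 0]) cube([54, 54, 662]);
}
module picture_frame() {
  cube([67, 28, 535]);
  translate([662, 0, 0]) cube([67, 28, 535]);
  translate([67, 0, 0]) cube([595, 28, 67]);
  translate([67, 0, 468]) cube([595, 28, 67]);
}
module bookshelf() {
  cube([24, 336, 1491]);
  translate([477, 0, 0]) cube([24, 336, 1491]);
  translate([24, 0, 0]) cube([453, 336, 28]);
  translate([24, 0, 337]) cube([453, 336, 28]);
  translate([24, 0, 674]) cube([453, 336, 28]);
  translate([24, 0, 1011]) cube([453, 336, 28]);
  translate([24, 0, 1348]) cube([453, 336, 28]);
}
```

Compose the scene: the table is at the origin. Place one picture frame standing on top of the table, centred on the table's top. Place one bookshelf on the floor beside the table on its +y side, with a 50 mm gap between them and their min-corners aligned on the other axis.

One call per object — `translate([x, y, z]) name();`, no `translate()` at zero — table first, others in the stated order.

table();
translate([430, 259, 699]) picture_frame();
translate([0, 596, 0]) bookshelf();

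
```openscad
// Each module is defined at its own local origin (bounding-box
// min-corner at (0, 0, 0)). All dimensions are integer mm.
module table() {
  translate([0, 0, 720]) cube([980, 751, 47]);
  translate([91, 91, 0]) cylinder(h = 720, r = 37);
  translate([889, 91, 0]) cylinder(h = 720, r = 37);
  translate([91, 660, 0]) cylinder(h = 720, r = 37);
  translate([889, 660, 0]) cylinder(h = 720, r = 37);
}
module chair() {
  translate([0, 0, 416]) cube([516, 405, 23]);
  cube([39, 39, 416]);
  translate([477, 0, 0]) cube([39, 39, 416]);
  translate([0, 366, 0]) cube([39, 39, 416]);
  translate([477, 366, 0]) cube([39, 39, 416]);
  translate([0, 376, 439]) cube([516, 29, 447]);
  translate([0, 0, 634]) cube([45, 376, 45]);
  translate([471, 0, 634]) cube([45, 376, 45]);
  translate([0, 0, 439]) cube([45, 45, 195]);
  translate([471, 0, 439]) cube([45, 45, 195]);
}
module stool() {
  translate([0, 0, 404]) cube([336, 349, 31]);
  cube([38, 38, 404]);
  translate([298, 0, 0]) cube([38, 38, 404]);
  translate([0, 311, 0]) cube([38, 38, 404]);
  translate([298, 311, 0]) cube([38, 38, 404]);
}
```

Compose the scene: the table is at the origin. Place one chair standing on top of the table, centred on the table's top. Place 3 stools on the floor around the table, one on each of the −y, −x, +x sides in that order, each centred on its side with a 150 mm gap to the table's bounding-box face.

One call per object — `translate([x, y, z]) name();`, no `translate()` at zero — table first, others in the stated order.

table();
translate([232, 173, 767]) chair();
translate([322, -499, 0]) stool();
translate([-486, 201, 0]) stool();
translate([1130, 201, 0]) stool();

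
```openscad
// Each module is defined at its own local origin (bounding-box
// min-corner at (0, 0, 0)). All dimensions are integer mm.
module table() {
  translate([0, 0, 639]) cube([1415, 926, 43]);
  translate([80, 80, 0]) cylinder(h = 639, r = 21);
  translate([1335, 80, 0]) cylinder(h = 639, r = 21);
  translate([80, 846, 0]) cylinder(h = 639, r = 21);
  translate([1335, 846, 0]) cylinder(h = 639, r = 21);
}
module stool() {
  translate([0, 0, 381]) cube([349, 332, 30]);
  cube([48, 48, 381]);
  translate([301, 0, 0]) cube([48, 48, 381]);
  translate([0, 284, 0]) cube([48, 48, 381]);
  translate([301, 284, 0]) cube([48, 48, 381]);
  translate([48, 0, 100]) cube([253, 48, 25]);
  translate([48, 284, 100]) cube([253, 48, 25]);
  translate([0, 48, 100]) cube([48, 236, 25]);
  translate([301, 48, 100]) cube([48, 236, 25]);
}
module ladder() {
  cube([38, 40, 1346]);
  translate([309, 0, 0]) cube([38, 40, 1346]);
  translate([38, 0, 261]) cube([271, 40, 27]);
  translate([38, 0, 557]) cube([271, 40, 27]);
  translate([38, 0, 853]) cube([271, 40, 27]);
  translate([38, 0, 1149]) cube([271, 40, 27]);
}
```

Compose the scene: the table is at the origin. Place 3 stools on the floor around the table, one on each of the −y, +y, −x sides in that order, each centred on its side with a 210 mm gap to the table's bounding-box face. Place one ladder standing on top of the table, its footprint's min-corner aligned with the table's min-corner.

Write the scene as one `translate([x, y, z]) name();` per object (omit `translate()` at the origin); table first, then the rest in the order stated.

table();
translate([533, -542, 0]) stool();
translate([533, 1136, 0]) stool();
translate([-559, 297, 0]) stool();
translate([0, 0, 682]) ladder();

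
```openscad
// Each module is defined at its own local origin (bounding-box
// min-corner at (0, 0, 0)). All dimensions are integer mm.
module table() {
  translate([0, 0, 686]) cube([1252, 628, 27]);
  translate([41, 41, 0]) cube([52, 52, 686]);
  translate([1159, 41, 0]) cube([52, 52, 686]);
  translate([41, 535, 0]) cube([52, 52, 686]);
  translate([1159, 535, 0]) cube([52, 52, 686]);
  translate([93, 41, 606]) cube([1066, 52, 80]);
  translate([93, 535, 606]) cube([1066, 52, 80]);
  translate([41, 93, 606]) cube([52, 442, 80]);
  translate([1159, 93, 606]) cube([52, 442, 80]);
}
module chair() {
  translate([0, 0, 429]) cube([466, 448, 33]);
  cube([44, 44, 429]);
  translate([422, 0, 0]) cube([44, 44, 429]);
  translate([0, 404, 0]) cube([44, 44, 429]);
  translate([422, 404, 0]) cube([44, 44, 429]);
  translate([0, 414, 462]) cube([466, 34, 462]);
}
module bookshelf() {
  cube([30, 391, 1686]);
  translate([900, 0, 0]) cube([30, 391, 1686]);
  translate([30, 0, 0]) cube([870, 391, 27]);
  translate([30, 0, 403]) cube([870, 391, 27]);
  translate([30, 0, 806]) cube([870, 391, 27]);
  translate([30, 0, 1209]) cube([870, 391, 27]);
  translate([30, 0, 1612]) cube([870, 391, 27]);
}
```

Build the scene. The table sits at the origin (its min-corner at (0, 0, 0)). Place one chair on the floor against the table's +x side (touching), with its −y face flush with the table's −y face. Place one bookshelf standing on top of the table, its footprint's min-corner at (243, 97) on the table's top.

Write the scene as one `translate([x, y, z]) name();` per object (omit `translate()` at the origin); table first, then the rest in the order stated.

table();
translate([1252, 0, 0]) chair();
translate([243, 97, 713]) bookshelf();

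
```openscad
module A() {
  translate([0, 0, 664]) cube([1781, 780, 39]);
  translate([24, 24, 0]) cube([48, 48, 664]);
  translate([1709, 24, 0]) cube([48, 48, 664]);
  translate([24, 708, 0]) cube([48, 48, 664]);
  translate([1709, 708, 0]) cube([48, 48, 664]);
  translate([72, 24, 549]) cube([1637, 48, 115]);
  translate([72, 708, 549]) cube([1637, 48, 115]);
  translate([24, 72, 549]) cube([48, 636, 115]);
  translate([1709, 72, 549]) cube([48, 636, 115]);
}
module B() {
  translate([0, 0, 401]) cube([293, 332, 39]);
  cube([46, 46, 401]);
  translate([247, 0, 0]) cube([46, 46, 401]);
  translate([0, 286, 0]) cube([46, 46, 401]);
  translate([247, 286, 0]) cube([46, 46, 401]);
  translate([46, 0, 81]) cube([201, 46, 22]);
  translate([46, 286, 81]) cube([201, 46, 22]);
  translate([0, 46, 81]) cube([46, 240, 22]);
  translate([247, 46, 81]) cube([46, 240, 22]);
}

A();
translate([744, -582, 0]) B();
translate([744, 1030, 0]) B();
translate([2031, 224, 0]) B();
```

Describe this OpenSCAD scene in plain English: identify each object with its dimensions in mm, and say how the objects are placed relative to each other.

A is a rectangular dining table. The top is 1781×780×39 mm with its upper surface at z = 703 mm. It stands on four 48×48 mm square legs, each inset 24 mm from the nearest pair of top edges, running from the floor to the underside of the top. Four apron rails, 48 mm thick and 115 mm tall, run between adjacent legs with their top edges flush with the underside of the top and their outer faces flush with the legs' outer faces.

B is a four-legged stool. The seat is a 293×332×39 mm slab whose top surface is at z = 440 mm; four square legs, each 46×46 mm in cross-section, run from the floor (z = 0) to the underside of the seat, each flush with a corner of the seat. Four stretchers, 46 mm wide and 22 mm tall, connect adjacent legs with their undersides at z = 81 mm, each running between the inner faces of the legs it joins and aligned with the legs' outer faces on the other axis.

Three stools sit around the table at the −y, +y, +x sides.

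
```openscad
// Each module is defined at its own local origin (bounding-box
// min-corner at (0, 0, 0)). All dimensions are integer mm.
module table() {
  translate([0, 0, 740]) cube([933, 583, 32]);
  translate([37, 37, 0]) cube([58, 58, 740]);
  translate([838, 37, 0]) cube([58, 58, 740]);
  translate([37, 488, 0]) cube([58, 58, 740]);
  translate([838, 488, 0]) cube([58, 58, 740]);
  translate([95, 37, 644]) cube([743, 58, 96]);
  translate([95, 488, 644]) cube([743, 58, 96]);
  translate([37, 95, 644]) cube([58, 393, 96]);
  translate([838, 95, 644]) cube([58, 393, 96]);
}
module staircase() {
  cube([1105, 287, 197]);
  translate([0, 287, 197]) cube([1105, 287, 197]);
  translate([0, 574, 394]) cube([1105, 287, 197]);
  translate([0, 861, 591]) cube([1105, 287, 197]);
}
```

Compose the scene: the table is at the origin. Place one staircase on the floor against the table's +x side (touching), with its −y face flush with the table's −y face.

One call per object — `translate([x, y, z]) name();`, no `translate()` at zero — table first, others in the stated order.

table();
translate([933, 0, 0]) staircase();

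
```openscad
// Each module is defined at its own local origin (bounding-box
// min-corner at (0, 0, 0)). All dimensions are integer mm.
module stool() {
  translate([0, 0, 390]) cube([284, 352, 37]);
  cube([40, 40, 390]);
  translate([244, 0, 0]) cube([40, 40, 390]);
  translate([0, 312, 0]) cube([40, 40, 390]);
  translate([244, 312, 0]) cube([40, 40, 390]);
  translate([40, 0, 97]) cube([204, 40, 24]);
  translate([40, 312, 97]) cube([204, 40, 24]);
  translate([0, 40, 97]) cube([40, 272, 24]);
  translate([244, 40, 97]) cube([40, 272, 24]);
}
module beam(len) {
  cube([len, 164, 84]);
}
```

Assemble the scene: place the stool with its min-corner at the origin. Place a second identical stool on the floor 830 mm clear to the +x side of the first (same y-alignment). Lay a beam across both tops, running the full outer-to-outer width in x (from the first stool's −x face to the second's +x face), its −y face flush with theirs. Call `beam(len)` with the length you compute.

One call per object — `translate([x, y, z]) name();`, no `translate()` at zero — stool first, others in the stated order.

stool();
translate([1114, 0, 0]) stool();
translate([0, 0, 427]) beam(1398);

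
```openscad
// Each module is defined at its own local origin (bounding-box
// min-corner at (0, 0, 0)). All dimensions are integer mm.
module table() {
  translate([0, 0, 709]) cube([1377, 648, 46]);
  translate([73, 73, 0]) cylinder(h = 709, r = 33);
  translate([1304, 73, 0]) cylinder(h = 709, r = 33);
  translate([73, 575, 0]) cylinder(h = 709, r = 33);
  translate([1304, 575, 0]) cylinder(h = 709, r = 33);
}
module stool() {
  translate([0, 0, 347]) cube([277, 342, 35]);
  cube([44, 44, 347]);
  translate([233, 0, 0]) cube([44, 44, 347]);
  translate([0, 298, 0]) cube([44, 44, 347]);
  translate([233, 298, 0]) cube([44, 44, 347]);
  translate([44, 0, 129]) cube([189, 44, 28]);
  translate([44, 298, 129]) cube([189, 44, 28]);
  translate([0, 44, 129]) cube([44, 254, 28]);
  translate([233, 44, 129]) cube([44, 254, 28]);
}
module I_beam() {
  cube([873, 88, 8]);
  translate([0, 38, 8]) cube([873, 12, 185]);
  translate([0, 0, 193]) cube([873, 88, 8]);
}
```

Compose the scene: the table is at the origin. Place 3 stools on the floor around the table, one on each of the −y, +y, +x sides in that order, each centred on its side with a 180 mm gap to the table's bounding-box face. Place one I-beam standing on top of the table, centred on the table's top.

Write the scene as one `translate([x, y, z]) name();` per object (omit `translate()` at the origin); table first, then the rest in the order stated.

table();
translate([550, -522, 0]) stool();
translate([550, 828, 0]) stool();
translate([1557, 153, 0]) stool();
translate([252, 280, 755]) I_beam();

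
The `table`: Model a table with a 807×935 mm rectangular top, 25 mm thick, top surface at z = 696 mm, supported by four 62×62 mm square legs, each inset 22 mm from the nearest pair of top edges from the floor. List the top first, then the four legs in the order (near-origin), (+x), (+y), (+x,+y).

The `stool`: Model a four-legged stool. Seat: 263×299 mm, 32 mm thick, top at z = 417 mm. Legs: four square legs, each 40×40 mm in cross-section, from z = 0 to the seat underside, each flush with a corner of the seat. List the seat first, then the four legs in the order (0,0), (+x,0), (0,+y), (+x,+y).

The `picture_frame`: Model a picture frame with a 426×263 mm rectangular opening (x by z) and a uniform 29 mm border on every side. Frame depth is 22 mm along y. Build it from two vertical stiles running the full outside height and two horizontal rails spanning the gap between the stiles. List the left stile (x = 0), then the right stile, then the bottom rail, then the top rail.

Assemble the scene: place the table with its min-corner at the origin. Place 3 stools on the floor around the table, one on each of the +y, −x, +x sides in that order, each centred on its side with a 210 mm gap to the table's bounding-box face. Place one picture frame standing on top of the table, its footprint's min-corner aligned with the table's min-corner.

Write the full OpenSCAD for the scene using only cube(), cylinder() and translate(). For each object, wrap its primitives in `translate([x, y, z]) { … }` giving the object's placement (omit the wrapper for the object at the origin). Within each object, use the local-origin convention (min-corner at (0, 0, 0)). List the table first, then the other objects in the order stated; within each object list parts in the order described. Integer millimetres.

translate([0, 0, 671]) cube([807, 935, 25]);
translate([22, 22, 0]) cube([62, 62, 671]);
translate([723, 22, 0]) cube([62, 62, 671]);
translate([22, 851, 0]) cube([62, 62, 671]);
translate([723, 851, 0]) cube([62, 62, 671]);
translate([272, 1145, 0]) {
  translate([0, 0, 385]) cube([263, 299, 32]);
  cube([40, 40, 385]);
  translate([223, 0, 0]) cube([40, 40, 385]);
  translate([0, 259, 0]) cube([40, 40, 385]);
  translate([223, 259, 0]) cube([40, 40, 385]);
}
translate([-473, 318, 0]) {
  translate([0, 0, 385]) cube([263, 299, 32]);
  cube([40, 40, 385]);
  translate([223, 0, 0]) cube([40, 40, 385]);
  translate([0, 259, 0]) cube([40, 40, 385]);
  translate([223, 259, 0]) cube([40, 40, 385]);
}
translate([1017, 318, 0]) {
  translate([0, 0, 385]) cube([263, 299, 32]);
  cube([40, 40, 385]);
  translate([223, 0, 0]) cube([40, 40, 385]);
  translate([0, 259, 0]) cube([40, 40, 385]);
  translate([223, 259, 0]) cube([40, 40, 385]);
}
translate([0, 0, 696]) {
  cube([29, 22, 321]);
  translate([455, 0, 0]) cube([29, 22, 321]);
  translate([29, 0, 0]) cube([426, 22, 29]);
  translate([29, 0, 292]) cube([426, 22, 29]);
}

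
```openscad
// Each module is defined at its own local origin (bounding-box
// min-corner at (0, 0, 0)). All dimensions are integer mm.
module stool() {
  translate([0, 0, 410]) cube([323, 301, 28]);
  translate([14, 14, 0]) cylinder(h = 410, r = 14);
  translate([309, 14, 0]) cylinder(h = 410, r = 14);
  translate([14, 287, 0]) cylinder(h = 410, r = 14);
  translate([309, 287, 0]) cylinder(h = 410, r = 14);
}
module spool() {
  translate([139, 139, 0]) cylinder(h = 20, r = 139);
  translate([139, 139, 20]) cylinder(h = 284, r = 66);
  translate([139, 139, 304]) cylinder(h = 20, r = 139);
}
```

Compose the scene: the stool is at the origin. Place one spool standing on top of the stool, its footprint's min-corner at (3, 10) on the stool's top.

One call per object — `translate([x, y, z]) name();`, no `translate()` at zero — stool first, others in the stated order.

stool();
translate([3, 10, 438]) spool();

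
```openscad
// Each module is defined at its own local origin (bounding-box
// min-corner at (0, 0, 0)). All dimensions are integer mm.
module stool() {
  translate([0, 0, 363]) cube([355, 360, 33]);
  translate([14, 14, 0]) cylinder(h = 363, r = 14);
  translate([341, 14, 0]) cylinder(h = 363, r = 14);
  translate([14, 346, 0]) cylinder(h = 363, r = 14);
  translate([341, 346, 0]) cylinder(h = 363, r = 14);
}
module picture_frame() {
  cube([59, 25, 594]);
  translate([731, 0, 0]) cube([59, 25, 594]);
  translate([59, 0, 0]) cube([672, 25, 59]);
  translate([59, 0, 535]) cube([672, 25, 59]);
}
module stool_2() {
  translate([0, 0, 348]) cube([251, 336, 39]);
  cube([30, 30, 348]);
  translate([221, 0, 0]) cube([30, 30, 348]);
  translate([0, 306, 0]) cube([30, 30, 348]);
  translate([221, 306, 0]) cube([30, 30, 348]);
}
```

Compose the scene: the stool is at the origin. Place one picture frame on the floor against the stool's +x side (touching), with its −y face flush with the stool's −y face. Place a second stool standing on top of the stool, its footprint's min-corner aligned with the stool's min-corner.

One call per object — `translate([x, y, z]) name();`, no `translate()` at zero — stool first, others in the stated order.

stool();
translate([355, 0, 0]) picture_frame();
translate([0, 0, 396]) stool_2();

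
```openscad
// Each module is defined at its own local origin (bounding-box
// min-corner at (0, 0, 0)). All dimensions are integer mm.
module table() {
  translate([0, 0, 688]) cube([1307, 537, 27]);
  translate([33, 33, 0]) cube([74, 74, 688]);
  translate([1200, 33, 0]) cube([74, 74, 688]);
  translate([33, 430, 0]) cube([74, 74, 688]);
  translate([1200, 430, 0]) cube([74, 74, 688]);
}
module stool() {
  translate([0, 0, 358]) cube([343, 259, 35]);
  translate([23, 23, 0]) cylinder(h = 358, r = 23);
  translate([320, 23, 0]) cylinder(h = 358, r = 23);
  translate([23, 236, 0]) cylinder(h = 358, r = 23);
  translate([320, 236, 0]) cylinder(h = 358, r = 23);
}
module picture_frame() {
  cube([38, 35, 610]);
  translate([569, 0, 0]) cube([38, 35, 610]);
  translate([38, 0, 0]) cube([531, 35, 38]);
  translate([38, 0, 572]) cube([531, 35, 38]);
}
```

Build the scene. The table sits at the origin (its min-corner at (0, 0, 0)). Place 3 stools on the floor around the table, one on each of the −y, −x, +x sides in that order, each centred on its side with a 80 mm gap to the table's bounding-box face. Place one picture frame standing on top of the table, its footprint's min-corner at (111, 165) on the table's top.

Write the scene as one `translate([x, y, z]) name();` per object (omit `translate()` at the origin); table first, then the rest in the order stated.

table();
translate([482, -339, 0]) stool();
translate([-423, 139, 0]) stool();
translate([1387, 139, 0]) stool();
translate([111, 165, 715]) picture_frame();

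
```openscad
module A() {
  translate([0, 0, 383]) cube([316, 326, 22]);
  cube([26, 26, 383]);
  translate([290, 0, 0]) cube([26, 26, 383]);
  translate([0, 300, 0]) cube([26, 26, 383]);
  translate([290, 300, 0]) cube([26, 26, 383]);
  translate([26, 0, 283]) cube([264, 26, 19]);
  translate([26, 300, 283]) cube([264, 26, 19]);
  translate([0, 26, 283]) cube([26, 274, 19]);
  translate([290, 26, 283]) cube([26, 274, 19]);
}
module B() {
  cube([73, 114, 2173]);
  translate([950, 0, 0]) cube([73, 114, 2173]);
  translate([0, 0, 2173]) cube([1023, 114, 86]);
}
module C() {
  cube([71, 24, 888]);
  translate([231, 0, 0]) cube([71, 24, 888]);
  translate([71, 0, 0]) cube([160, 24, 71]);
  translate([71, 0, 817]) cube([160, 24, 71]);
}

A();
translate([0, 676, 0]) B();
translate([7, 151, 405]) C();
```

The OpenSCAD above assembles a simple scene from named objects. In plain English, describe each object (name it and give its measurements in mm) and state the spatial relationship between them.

A is a four-legged stool. The seat is 316×326 mm, 22 mm thick, top at z = 405 mm. It stands on four square legs, each 26×26 mm in cross-section, from z = 0 to the seat underside, each flush with a corner of the seat. Four stretchers, 26 mm wide and 19 mm tall, connect adjacent legs with their undersides at z = 283 mm, each running between the inner faces of the legs it joins and aligned with the legs' outer faces on the other axis.

B is a door frame. The clear opening is 877 mm wide and 2173 mm high. Two 73 mm wide jambs, 114 mm deep, stand either side of the opening from the floor to the top of the opening. A 86 mm thick head sits across the top of both jambs, spanning the full outside width of the frame.

C is a picture frame with a 160×746 mm rectangular opening (x by z) and a uniform 71 mm border on every side. Frame depth is 24 mm along y. It is built from two vertical stiles running the full outside height and two horizontal rails spanning the gap between the stiles.

The door frame is on the floor beside the stool on its +y side. The picture frame is on top of the stool, centred.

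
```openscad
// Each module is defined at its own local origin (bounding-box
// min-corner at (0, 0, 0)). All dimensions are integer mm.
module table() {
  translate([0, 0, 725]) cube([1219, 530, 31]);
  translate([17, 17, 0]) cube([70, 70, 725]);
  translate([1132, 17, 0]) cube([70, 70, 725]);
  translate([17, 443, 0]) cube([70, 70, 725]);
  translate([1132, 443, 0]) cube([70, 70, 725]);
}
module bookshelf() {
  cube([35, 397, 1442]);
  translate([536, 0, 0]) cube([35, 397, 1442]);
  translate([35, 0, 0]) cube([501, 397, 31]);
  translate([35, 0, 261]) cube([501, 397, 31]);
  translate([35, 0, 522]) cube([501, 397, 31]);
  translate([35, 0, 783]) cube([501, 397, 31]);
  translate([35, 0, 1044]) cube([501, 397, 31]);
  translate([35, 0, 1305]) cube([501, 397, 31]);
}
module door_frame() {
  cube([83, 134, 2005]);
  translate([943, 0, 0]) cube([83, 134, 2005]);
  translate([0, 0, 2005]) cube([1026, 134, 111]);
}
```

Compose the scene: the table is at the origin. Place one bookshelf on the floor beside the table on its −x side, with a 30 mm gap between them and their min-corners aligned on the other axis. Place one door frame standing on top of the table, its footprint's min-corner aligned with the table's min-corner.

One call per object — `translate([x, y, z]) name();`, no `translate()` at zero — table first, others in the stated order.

table();
translate([-601, 0, 0]) bookshelf();
translate([0, 0, 756]) door_frame();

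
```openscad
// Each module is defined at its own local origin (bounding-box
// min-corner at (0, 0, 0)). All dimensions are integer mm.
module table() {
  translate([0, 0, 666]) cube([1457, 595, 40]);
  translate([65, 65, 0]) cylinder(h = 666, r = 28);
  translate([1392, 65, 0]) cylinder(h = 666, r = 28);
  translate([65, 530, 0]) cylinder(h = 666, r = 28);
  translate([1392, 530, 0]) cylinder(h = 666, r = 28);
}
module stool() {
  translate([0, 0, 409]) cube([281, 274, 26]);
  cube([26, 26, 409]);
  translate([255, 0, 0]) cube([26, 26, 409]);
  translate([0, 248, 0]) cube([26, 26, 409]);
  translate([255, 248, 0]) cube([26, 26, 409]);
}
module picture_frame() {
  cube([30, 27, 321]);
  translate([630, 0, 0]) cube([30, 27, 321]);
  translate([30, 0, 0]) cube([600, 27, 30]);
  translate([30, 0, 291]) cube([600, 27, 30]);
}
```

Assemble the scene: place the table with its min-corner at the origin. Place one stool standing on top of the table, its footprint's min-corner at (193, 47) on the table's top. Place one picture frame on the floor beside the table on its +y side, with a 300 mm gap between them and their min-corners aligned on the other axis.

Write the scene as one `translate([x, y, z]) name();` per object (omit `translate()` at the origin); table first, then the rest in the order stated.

table();
translate([193, 47, 706]) stool();
translate([0, 895, 0]) picture_frame();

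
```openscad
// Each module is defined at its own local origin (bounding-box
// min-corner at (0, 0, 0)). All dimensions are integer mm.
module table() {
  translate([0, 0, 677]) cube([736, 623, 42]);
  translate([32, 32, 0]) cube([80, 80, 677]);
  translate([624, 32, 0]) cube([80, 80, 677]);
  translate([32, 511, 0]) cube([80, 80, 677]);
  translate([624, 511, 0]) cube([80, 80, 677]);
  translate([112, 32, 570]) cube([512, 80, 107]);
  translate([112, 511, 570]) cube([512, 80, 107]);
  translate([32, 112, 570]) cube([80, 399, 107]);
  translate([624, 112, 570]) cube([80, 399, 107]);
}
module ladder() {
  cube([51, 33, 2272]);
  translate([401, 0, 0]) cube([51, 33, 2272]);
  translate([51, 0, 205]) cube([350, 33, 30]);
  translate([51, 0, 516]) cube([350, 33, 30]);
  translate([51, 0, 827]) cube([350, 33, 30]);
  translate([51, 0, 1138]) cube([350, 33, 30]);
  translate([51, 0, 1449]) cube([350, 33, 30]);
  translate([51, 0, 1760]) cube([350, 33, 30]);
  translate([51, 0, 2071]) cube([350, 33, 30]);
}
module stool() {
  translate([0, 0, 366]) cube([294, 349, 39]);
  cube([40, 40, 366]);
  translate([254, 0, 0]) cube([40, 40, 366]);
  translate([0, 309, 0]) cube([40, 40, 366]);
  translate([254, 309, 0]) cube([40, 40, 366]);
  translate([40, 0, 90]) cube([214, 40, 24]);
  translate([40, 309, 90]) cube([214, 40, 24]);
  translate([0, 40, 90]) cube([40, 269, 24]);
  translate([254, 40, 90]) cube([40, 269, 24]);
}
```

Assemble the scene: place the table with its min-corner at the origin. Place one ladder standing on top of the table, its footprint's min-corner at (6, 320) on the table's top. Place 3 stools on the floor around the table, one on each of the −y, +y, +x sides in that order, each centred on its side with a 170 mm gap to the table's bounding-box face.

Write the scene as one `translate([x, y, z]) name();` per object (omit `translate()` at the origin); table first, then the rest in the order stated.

table();
translate([6, 320, 719]) ladder();
translate([221, -519, 0]) stool();
translate([221, 793, 0]) stool();
translate([906, 137, 0]) stool();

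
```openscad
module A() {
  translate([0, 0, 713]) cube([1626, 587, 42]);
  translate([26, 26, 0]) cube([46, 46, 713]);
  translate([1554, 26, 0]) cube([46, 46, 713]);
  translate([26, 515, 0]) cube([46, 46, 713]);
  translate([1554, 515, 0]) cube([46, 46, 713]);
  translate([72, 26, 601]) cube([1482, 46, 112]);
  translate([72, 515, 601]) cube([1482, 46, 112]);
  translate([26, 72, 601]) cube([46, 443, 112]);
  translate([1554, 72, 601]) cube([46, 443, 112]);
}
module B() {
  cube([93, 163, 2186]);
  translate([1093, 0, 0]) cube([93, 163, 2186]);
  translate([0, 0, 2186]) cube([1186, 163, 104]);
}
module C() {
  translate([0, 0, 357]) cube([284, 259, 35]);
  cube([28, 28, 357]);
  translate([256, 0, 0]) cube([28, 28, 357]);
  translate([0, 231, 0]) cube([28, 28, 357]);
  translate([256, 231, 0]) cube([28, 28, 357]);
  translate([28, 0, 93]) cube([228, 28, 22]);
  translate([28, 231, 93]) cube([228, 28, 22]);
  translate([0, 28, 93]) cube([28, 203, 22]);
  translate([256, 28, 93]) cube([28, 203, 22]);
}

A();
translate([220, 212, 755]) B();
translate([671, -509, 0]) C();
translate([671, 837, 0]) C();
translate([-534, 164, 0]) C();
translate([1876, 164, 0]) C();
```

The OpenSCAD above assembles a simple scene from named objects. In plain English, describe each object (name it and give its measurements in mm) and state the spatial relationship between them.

A is a table: top 1626 mm (x) × 587 mm (y), 42 mm thick, upper face at z = 755 mm, on four 46×46 mm square legs, each inset 26 mm from the nearest pair of top edges, running from z = 0 to the bottom of the top. Four apron rails, 46 mm thick and 112 mm tall, run between adjacent legs with their top edges flush with the underside of the top and their outer faces flush with the legs' outer faces.

B is a rectangular door frame: two vertical jambs of 93×163 mm section, 2186 mm tall, with a clear opening 1000 mm wide between their inner faces. A header 104 mm tall and 163 mm deep lies on top of the jambs and spans the full outside width.

C is a four-legged stool. The seat is 284×259 mm, 35 mm thick, top at z = 392 mm. It stands on four square legs, each 28×28 mm in cross-section, from z = 0 to the seat underside, each flush with a corner of the seat. Four stretchers, 28 mm wide and 22 mm tall, connect adjacent legs with their undersides at z = 93 mm, each running between the inner faces of the legs it joins and aligned with the legs' outer faces on the other axis.

The door frame is on top of the table, centred. Four stools sit around the table at the −y, +y, −x, +x sides.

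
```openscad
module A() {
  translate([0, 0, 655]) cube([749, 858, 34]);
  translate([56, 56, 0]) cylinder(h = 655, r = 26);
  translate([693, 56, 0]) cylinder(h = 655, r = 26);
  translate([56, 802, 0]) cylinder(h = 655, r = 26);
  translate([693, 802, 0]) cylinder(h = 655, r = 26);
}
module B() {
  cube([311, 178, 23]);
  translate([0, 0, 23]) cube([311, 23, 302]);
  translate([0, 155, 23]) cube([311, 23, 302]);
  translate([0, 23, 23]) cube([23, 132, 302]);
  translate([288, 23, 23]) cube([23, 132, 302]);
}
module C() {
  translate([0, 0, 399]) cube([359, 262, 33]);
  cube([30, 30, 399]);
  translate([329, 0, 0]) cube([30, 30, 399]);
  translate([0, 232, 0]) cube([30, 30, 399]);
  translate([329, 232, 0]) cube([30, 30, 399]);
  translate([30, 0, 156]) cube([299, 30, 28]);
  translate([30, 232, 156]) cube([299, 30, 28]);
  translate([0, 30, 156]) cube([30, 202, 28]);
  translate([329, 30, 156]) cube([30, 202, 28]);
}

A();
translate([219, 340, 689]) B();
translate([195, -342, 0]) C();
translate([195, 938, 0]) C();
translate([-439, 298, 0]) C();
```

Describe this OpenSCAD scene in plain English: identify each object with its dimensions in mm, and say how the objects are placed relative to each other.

A is a rectangular dining table. The top is 749×858×34 mm with its upper surface at z = 689 mm. It stands on four round legs of 52 mm diameter, each leg's bounding box inset 30 mm from the nearest pair of top edges, running from the floor to the underside of the top.

B is an open storage box with external size 311×178×325 mm and wall thickness 23 mm (the base is also 23 mm thick). The base covers the whole footprint; the four walls stand on the base, with the y-facing walls full-width and the x-facing walls fitting between their inner faces.

C is a four-legged stool. The seat is a 359×262×33 mm slab whose top surface is at z = 432 mm; four square legs, each 30×30 mm in cross-section, run from the floor (z = 0) to the underside of the seat, each flush with a corner of the seat. Four stretchers, 30 mm wide and 28 mm tall, connect adjacent legs with their undersides at z = 156 mm, each running between the inner faces of the legs it joins and aligned with the legs' outer faces on the other axis.

The open box is on top of the table, centred. Three stools sit around the table at the −y, +y, −x sides.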